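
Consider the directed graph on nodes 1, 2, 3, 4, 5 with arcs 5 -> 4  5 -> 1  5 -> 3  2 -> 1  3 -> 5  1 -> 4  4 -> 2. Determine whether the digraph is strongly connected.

No

There is no directed path from 2 to 5, so the graph is not strongly connected.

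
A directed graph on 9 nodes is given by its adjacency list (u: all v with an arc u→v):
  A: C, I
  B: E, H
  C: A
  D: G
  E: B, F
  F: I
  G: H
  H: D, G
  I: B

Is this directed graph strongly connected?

No

There is no directed path from E to A, so the graph is not strongly connected.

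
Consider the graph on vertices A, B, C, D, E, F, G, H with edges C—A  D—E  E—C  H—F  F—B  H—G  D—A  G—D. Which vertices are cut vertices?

Removing D increases the component count from 1 to 2, so D is a cut vertex.
Removing F increases the component count from 1 to 2, so F is a cut vertex.
Removing G increases the component count from 1 to 2, so G is a cut vertex.
Likewise H is a cut vertex.
By contrast removing A leaves 1 component; it is not a cut vertex. No other vertex is a cut vertex either.

D, F, G, H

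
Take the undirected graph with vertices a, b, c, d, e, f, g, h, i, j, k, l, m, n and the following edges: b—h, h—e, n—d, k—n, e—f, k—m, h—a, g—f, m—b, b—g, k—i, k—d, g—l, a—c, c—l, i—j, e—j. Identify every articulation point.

Removing k increases the component count from 1 to 2, so k is a cut vertex.
By contrast removing h leaves 1 component; it is not a cut vertex. No other vertex is a cut vertex either.

k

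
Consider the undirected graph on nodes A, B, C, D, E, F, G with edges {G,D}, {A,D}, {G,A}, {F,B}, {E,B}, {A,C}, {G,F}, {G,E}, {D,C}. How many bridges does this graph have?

The edges on the cycle G-E-B-F-G are not bridges since each lies on that cycle.
Every edge lies on some cycle, so there are no bridges.

0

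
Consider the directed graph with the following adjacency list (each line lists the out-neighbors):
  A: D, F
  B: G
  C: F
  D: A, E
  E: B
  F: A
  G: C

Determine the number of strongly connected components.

{A, B, C, D, E, F, G} are all mutually reachable — one SCC of size 7.
That gives 1 strongly connected component.

1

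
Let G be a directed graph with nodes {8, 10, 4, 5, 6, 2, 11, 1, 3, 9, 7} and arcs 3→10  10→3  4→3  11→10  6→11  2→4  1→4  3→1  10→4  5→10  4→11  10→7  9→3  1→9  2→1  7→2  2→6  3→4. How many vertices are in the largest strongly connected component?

{1, 2, 3, 4, 6, 7, 9, 10, 11} are all mutually reachable — one SCC of size 9.
{5} is an SCC by itself.
{8} is an SCC by itself.
The largest has 9 vertices.

9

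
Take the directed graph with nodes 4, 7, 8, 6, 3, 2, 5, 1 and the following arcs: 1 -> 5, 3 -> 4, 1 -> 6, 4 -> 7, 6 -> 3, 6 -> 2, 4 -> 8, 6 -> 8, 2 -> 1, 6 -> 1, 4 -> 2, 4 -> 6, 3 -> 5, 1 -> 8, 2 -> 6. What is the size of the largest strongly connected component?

5

{1, 2, 3, 4, 6} are all mutually reachable — one SCC of size 5.
{5} is an SCC by itself.
{8} is an SCC by itself.
{7} is an SCC by itself.
The largest has 5 vertices.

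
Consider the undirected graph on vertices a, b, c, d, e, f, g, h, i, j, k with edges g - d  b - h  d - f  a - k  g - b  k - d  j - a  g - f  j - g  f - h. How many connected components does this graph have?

4

i is isolated — a component by itself.
c is isolated — a component by itself.
e is isolated — a component by itself.
Starting from a we can reach a, b, d, f, g, h, j, k. That is one component of size 8.
Total: 4 components.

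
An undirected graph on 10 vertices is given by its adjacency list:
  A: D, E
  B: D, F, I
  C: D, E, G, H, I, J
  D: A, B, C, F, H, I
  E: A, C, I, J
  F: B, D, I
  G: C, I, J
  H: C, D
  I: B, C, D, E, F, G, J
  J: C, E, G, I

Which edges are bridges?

none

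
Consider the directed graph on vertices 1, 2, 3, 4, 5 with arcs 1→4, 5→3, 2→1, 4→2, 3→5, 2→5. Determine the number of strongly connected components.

{1, 2, 4} are all mutually reachable — one SCC of size 3.
{3, 5} are all mutually reachable — one SCC of size 2.
That gives 2 strongly connected components.

2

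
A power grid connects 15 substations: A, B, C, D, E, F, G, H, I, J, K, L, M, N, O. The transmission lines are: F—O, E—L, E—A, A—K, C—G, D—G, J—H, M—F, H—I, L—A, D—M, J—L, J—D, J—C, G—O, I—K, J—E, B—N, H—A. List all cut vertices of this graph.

J

Removing J increases the component count from 2 to 3, so J is a cut vertex.
By contrast removing A leaves 2 components; it is not a cut vertex. No other vertex is a cut vertex either.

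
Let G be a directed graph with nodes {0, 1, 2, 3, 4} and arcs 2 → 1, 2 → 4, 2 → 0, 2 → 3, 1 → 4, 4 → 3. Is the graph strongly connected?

No

There is no directed path from 3 to 1, so the graph is not strongly connected.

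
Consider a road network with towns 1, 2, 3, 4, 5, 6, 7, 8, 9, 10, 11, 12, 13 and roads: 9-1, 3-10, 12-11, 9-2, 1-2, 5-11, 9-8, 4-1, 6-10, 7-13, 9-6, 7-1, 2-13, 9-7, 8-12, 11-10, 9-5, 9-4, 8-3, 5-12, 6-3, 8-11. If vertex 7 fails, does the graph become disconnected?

Deleting 7 leaves 1 component (was 1) (its neighbors 1, 9, 13 remain connected to each other), so 7 is not a cut vertex.

No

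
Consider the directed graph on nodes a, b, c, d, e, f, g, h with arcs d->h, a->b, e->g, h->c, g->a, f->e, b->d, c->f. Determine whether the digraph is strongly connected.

Yes

From b we can reach every vertex (a, b, c, d, e, f, g, h), and every vertex can reach b (a, b, c, d, e, f, g, h). So the whole graph is one strongly connected component.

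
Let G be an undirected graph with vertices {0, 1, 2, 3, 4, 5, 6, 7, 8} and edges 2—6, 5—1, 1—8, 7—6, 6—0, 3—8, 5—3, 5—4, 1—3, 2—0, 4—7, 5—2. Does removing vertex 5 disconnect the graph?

Yes

Deleting 5 raises the number of components from 1 to 2, so 5 is a cut vertex.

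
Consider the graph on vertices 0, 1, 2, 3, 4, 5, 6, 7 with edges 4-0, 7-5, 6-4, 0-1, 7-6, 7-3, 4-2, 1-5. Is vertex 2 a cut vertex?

No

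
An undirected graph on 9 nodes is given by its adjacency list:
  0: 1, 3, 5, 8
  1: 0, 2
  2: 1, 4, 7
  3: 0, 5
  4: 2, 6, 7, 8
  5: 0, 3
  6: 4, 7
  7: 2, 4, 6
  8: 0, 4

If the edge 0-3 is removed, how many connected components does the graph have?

1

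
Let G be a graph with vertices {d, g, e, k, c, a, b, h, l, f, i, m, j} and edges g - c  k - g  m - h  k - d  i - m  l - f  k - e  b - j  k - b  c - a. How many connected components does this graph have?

3

Starting from f we can reach f, l. That is one component of size 2.
Starting from h we can reach h, i, m. That is one component of size 3.
Starting from a we can reach a, b, c, d, e, g, j, k. That is one component of size 8.
Total: 3 components.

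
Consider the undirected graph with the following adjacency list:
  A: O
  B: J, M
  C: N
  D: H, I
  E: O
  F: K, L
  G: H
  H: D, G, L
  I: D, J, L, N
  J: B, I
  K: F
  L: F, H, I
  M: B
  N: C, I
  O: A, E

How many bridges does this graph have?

10

The edges on the cycle L-I-D-H-L are not bridges since each lies on that cycle.
But removing E-O disconnects E from O; removing I-J disconnects I from J; removing L-F disconnects L from F; removing I-N disconnects I from N — these are bridges.
In total 10 edges are bridges.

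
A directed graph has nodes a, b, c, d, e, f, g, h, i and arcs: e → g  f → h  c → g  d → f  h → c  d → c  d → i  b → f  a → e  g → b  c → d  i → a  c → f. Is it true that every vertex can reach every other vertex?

Yes

From i we can reach every vertex (a, b, c, d, e, f, g, h, i), and every vertex can reach i (a, b, c, d, e, f, g, h, i). So the whole graph is one strongly connected component.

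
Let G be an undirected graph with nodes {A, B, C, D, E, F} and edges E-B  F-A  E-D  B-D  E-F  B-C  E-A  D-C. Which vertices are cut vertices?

Removing E increases the component count from 1 to 2, so E is a cut vertex.
By contrast removing D leaves 1 component; it is not a cut vertex. No other vertex is a cut vertex either.

E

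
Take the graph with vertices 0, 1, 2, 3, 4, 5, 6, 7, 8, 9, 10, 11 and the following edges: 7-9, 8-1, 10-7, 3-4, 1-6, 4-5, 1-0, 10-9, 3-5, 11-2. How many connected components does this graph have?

4

Starting from 2 we can reach 2, 11. That is one component of size 2.
Starting from 7 we can reach 7, 9, 10. That is one component of size 3.
Starting from 3 we can reach 3, 4, 5. That is one component of size 3.
Starting from 0 we can reach 0, 1, 6, 8. That is one component of size 4.
Total: 4 components.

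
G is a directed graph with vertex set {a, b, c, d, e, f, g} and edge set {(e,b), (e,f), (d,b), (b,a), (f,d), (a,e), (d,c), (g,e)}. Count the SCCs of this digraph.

3

{a, b, d, e, f} are all mutually reachable — one SCC of size 5.
{g} is an SCC by itself.
{c} is an SCC by itself.
That gives 3 strongly connected components.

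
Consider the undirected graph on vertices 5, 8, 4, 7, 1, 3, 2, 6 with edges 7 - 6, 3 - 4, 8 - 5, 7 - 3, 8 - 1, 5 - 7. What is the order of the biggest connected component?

7

2 is isolated — a component by itself.
Starting from 1 we can reach 1, 3, 4, 5, 6, 7, 8. That is one component of size 7.
The largest has 7 vertices.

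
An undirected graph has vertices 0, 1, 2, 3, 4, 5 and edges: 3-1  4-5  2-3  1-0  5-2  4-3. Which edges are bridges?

0-1, 1-3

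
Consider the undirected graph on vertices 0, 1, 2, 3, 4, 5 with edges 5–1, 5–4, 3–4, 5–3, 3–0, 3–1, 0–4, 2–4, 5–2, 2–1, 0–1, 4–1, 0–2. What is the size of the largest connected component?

6

Starting from 0 we can reach 0, 1, 2, 3, 4, 5. That is one component of size 6.
The largest has 6 vertices.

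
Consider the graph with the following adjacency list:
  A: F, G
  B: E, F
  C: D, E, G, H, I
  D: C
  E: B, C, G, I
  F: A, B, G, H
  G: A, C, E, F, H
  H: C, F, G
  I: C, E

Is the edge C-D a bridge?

Yes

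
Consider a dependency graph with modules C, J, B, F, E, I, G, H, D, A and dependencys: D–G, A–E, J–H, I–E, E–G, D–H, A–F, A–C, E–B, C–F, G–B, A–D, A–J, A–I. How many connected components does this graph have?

1

Starting from A we can reach A, B, C, D, E, F, G, H, I, J. That is one component of size 10.
Total: 1 component.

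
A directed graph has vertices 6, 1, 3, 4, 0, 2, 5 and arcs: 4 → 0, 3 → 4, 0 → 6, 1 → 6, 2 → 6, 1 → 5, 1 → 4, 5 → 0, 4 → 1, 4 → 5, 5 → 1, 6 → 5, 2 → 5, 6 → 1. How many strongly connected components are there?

{0, 1, 4, 5, 6} are all mutually reachable — one SCC of size 5.
{2} is an SCC by itself.
{3} is an SCC by itself.
That gives 3 strongly connected components.

3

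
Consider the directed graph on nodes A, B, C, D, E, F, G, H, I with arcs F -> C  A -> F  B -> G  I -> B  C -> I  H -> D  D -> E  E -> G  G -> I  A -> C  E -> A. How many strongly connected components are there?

{B, G, I} are all mutually reachable — one SCC of size 3.
{F} is an SCC by itself.
{H} is an SCC by itself.
{D} is an SCC by itself.
{C} is an SCC by itself.
(and 2 more singleton SCCs)
That gives 7 strongly connected components.

7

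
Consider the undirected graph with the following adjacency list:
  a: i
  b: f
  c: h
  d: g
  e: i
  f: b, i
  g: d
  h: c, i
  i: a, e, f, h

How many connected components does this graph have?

2

Starting from d we can reach d, g. That is one component of size 2.
Starting from a we can reach a, b, c, e, f, h, i. That is one component of size 7.
Total: 2 components.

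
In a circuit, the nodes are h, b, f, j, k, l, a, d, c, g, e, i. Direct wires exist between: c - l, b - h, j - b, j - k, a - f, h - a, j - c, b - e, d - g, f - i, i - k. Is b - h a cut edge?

After removing b - h, the path b-j-k-i-f-a-h still connects them, so the edge is not a bridge.

No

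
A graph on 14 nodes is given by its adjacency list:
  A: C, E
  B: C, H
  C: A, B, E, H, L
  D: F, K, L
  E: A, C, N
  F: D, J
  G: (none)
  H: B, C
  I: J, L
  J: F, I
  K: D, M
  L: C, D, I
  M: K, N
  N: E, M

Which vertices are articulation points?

Removing C increases the component count from 2 to 3, so C is a cut vertex.
By contrast removing D leaves 2 components; it is not a cut vertex. No other vertex is a cut vertex either.

C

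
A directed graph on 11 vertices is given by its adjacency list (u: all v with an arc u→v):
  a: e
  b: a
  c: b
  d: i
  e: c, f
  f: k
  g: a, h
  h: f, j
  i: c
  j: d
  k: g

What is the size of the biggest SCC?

{a, b, c, d, e, f, g, h, i, j, k} are all mutually reachable — one SCC of size 11.
The largest has 11 vertices.

11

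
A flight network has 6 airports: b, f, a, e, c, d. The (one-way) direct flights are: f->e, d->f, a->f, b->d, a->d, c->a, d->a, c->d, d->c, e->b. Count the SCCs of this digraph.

1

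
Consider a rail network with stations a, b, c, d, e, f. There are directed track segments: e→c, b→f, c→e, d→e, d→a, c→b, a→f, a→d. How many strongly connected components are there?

4

{c, e} are all mutually reachable — one SCC of size 2.
{a, d} are all mutually reachable — one SCC of size 2.
{b} is an SCC by itself.
{f} is an SCC by itself.
That gives 4 strongly connected components.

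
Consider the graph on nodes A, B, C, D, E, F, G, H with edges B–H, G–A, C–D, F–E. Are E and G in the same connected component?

The component containing E is {E, F}, and G is not in it.

No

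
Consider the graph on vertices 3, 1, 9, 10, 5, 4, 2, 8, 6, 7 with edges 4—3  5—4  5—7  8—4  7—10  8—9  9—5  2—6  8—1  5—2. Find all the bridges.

The edges on the cycle 8-9-5-4-8 are not bridges since each lies on that cycle.
But removing 10—7 disconnects 10 from 7; removing 4—3 disconnects 4 from 3; removing 5—7 disconnects 5 from 7; removing 5—2 disconnects 5 from 2 — these are bridges.
In total 6 edges are bridges.

1-8, 10-7, 2-5, 2-6, 3-4, 5-7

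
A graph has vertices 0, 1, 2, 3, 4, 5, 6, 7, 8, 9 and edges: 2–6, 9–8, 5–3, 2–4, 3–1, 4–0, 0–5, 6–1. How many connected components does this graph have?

7 is isolated — a component by itself.
Starting from 8 we can reach 8, 9. That is one component of size 2.
Starting from 0 we can reach 0, 1, 2, 3, 4, 5, 6. That is one component of size 7.
Total: 3 components.

3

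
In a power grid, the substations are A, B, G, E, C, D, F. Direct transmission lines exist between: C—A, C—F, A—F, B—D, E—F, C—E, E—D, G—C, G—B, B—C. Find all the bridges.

The edges on the cycle C-A-F-E-C are not bridges since each lies on that cycle.
Every edge lies on some cycle, so there are no bridges.

none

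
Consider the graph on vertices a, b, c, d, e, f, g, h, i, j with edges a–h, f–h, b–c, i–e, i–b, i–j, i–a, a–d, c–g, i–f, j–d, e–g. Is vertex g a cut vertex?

No

Deleting g leaves 1 component (was 1) (its neighbors c, e remain connected to each other), so g is not a cut vertex.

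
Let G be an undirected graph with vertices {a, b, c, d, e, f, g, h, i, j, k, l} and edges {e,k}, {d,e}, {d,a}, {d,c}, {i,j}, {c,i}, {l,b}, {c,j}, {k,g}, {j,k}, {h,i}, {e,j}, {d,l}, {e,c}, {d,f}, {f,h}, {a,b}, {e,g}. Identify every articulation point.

d

Removing d increases the component count from 1 to 2, so d is a cut vertex.
By contrast removing h leaves 1 component; it is not a cut vertex. No other vertex is a cut vertex either.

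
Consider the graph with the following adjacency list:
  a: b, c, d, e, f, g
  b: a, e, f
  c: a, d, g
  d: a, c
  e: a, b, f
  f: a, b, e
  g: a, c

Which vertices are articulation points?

a

Removing a increases the component count from 1 to 2, so a is a cut vertex.
By contrast removing e leaves 1 component; it is not a cut vertex. No other vertex is a cut vertex either.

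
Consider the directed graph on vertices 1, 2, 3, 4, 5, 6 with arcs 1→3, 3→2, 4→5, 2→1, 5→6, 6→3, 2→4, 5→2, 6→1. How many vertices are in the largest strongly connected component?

{1, 2, 3, 4, 5, 6} are all mutually reachable — one SCC of size 6.
The largest has 6 vertices.

6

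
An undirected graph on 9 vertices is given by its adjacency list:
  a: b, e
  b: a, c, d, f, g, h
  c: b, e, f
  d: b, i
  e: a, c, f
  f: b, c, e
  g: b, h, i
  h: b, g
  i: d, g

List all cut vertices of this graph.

Removing b increases the component count from 1 to 2, so b is a cut vertex.
By contrast removing f leaves 1 component; it is not a cut vertex. No other vertex is a cut vertex either.

b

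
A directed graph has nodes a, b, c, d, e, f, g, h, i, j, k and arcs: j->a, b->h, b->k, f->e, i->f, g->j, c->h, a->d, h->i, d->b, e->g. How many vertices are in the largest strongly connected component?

9

{a, b, d, e, f, g, h, i, j} are all mutually reachable — one SCC of size 9.
{c} is an SCC by itself.
{k} is an SCC by itself.
The largest has 9 vertices.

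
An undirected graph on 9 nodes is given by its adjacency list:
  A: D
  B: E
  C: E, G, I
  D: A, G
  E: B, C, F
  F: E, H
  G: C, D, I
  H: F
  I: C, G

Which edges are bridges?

A-D, B-E, C-E, D-G, E-F, F-H

The edges on the cycle G-I-C-G are not bridges since each lies on that cycle.
But removing E-B disconnects E from B; removing G-D disconnects G from D; removing E-F disconnects E from F; removing A-D disconnects A from D — these are bridges.
In total 6 edges are bridges.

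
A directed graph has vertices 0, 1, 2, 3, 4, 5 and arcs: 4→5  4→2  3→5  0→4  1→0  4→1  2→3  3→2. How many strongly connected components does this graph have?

{0, 1, 4} are all mutually reachable — one SCC of size 3.
{2, 3} are all mutually reachable — one SCC of size 2.
{5} is an SCC by itself.
That gives 3 strongly connected components.

3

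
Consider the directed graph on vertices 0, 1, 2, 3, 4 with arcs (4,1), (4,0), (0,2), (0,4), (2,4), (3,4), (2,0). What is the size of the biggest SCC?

3

{0, 2, 4} are all mutually reachable — one SCC of size 3.
{3} is an SCC by itself.
{1} is an SCC by itself.
The largest has 3 vertices.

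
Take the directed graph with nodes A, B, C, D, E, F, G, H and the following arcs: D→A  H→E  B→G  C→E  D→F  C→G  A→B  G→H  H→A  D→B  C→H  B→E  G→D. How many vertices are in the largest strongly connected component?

{A, B, D, G, H} are all mutually reachable — one SCC of size 5.
{C} is an SCC by itself.
{F} is an SCC by itself.
{E} is an SCC by itself.
The largest has 5 vertices.

5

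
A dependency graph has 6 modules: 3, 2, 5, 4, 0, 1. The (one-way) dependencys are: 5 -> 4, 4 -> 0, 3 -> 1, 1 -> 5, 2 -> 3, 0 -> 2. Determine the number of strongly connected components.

{0, 1, 2, 3, 4, 5} are all mutually reachable — one SCC of size 6.
That gives 1 strongly connected component.

1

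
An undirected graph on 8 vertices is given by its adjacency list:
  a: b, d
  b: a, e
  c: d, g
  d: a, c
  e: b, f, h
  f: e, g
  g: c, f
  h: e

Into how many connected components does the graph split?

1

Starting from a we can reach a, b, c, d, e, f, g, h. That is one component of size 8.
Total: 1 component.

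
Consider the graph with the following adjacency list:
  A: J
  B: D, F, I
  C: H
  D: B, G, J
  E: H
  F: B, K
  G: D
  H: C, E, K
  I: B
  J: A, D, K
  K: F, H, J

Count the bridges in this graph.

6

The edges on the cycle F-K-J-D-B-F are not bridges since each lies on that cycle.
But removing B-I disconnects B from I; removing J-A disconnects J from A; removing D-G disconnects D from G; removing K-H disconnects K from H — these are bridges.
In total 6 edges are bridges.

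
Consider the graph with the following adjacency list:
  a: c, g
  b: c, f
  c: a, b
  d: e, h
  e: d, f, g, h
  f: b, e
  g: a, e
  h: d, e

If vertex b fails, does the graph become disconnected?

No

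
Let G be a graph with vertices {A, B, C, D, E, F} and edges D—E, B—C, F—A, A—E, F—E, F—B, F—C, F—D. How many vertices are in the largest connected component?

Starting from A we can reach A, B, C, D, E, F. That is one component of size 6.
The largest has 6 vertices.

6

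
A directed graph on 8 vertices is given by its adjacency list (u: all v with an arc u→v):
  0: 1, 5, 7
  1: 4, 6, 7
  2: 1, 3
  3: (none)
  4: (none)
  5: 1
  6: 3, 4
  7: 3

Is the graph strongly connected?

No

There is no directed path from 5 to 2, so the graph is not strongly connected.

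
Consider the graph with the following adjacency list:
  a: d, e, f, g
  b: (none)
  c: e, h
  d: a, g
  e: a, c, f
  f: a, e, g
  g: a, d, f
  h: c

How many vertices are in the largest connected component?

7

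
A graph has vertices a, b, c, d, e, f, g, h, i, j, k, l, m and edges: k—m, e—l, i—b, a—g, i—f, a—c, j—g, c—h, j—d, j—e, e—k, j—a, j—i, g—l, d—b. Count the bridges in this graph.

5

The edges on the cycle j-i-b-d-j are not bridges since each lies on that cycle.
But removing c—a disconnects c from a; removing f—i disconnects f from i; removing k—m disconnects k from m; removing k—e disconnects k from e — these are bridges.
In total 5 edges are bridges.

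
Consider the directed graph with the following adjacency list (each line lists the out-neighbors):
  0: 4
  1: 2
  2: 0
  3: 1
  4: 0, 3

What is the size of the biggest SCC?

5

{0, 1, 2, 3, 4} are all mutually reachable — one SCC of size 5.
The largest has 5 vertices.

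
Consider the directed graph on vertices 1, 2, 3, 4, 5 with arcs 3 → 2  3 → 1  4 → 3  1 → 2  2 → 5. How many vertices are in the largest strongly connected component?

{4} is an SCC by itself.
{3} is an SCC by itself.
{1} is an SCC by itself.
{5} is an SCC by itself.
{2} is an SCC by itself.
The largest has 1 vertex.

1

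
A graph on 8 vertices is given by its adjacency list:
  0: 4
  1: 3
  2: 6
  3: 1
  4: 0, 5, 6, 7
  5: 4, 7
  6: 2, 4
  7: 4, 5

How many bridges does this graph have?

The edges on the cycle 7-4-5-7 are not bridges since each lies on that cycle.
But removing 6-2 disconnects 6 from 2; removing 3-1 disconnects 3 from 1; removing 4-0 disconnects 4 from 0; removing 4-6 disconnects 4 from 6 — these are bridges.
That makes 4 bridges.

4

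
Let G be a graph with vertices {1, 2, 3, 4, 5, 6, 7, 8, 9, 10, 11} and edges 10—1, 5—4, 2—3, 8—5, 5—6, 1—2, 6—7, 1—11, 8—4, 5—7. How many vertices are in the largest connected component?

9 is isolated — a component by itself.
Starting from 4 we can reach 4, 5, 6, 7, 8. That is one component of size 5.
Starting from 1 we can reach 1, 2, 3, 10, 11. That is one component of size 5.
The largest has 5 vertices.

5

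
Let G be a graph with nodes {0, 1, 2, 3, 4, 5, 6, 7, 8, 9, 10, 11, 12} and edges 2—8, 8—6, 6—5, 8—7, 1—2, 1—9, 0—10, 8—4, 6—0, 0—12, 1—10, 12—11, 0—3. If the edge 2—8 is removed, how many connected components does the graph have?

2 and 8 are still connected via 2-1-10-0-6-8, so the component count stays at 1.

1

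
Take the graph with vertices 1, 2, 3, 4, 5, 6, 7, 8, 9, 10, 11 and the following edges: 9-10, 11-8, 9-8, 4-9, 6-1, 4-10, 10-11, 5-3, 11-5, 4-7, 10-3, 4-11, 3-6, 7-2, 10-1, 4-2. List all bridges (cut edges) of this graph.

none

The edges on the cycle 4-7-2-4 are not bridges since each lies on that cycle.
Every edge lies on some cycle, so there are no bridges.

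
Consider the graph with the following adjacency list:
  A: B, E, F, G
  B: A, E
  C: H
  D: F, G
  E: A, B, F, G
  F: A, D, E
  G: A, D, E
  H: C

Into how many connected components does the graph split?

2

Starting from C we can reach C, H. That is one component of size 2.
Starting from A we can reach A, B, D, E, F, G. That is one component of size 6.
Total: 2 components.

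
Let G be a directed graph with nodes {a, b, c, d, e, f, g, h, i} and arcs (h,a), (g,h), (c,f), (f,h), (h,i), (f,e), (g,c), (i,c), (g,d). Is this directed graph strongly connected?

There is no directed path from b to e, so the graph is not strongly connected.

No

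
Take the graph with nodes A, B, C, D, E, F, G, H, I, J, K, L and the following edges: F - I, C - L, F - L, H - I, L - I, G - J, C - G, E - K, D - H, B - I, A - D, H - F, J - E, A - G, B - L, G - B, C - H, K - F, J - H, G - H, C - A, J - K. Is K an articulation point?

No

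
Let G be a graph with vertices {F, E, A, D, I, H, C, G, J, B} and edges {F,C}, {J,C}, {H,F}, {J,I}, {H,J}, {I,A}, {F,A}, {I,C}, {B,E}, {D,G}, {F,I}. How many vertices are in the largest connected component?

6

Starting from D we can reach D, G. That is one component of size 2.
Starting from B we can reach B, E. That is one component of size 2.
Starting from A we can reach A, C, F, H, I, J. That is one component of size 6.
The largest has 6 vertices.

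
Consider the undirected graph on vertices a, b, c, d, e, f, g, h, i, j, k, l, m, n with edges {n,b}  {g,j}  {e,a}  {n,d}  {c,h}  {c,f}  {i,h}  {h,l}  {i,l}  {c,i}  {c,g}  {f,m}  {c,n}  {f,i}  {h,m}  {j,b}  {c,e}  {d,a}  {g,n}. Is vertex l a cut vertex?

Deleting l leaves 2 components (was 2), so l is not a cut vertex.

No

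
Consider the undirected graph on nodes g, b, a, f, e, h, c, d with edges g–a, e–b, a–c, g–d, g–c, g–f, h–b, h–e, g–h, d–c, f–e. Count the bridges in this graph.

The edges on the cycle g-f-e-b-h-g are not bridges since each lies on that cycle.
Every edge lies on some cycle, so there are no bridges.

0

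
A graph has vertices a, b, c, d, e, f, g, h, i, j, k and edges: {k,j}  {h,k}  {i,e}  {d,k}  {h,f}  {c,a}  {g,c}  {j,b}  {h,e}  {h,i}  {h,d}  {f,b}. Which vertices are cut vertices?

Removing c increases the component count from 2 to 3, so c is a cut vertex.
Removing h increases the component count from 2 to 3, so h is a cut vertex.
By contrast removing f leaves 2 components; it is not a cut vertex. No other vertex is a cut vertex either.

c, h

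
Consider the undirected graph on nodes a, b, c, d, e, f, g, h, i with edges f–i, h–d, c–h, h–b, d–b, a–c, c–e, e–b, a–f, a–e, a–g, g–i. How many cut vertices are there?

Removing a increases the component count from 1 to 2, so a is a cut vertex.
By contrast removing b leaves 1 component; it is not a cut vertex. No other vertex is a cut vertex either.

1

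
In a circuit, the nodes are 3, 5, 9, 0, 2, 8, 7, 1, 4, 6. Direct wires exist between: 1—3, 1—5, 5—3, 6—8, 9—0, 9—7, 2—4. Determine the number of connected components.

4

Starting from 6 we can reach 6, 8. That is one component of size 2.
Starting from 2 we can reach 2, 4. That is one component of size 2.
Starting from 0 we can reach 0, 7, 9. That is one component of size 3.
Starting from 1 we can reach 1, 3, 5. That is one component of size 3.
Total: 4 components.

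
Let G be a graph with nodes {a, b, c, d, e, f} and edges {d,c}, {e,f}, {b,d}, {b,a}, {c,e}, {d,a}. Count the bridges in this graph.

The edges on the cycle b-d-a-b are not bridges since each lies on that cycle.
But removing c—e disconnects c from e; removing d—c disconnects d from c; removing e—f disconnects e from f — these are bridges.
That makes 3 bridges.

3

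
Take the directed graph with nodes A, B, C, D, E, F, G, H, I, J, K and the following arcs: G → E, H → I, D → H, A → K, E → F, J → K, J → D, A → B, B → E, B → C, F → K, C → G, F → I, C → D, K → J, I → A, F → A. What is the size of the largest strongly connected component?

{A, B, C, D, E, F, G, H, I, J, K} are all mutually reachable — one SCC of size 11.
The largest has 11 vertices.

11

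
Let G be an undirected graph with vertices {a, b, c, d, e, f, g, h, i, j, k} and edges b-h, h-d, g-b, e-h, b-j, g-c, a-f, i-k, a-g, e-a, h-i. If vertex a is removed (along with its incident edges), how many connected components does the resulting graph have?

2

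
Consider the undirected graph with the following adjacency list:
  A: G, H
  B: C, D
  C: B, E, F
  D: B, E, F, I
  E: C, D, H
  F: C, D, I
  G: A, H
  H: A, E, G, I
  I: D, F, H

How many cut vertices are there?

1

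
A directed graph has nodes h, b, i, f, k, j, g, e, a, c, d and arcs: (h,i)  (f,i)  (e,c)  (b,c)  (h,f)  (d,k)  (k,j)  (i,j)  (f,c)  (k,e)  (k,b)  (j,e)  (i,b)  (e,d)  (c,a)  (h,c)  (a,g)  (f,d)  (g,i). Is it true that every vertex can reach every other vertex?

No

There is no directed path from f to h, so the graph is not strongly connected.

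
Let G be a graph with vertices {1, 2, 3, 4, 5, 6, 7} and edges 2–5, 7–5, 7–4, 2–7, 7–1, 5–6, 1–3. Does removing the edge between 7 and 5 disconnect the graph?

After removing 7–5, the path 7-2-5 still connects them, so the edge is not a bridge.

No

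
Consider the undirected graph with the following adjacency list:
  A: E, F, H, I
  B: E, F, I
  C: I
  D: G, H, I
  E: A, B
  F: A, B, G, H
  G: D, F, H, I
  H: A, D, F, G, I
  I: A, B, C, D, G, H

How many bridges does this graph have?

1

The edges on the cycle I-D-G-I are not bridges since each lies on that cycle.
But removing I-C disconnects I from C — this is a bridge.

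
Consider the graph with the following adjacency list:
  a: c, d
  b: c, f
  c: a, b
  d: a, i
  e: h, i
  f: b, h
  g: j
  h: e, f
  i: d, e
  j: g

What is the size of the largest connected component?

Starting from g we can reach g, j. That is one component of size 2.
Starting from a we can reach a, b, c, d, e, f, h, i. That is one component of size 8.
The largest has 8 vertices.

8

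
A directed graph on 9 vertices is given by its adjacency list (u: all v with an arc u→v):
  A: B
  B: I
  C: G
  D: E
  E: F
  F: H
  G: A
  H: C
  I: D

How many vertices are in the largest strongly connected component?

9

{A, B, C, D, E, F, G, H, I} are all mutually reachable — one SCC of size 9.
The largest has 9 vertices.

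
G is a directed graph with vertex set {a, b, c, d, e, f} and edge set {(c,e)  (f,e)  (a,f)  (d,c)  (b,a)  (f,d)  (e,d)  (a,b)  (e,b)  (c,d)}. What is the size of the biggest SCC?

6

{a, b, c, d, e, f} are all mutually reachable — one SCC of size 6.
The largest has 6 vertices.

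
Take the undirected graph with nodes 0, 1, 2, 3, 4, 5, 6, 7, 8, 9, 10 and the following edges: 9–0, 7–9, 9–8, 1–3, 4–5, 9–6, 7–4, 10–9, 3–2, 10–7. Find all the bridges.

The edges on the cycle 10-7-9-10 are not bridges since each lies on that cycle.
But removing 4–5 disconnects 4 from 5; removing 3–2 disconnects 3 from 2; removing 9–0 disconnects 9 from 0; removing 1–3 disconnects 1 from 3 — these are bridges.
In total 7 edges are bridges.

0-9, 1-3, 2-3, 4-5, 4-7, 6-9, 8-9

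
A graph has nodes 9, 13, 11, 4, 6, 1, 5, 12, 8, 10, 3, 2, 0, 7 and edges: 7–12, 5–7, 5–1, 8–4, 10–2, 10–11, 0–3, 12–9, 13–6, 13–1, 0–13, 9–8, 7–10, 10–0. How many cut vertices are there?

Removing 0 increases the component count from 1 to 2, so 0 is a cut vertex.
Removing 7 increases the component count from 1 to 2, so 7 is a cut vertex.
Removing 8 increases the component count from 1 to 2, so 8 is a cut vertex.
Likewise 9, 10, 12, 13 are cut vertices.
By contrast removing 11 leaves 1 component; it is not a cut vertex. No other vertex is a cut vertex either.

7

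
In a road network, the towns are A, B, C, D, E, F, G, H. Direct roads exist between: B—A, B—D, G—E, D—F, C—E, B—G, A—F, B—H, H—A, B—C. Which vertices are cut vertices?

Removing B increases the component count from 1 to 2, so B is a cut vertex.
By contrast removing C leaves 1 component; it is not a cut vertex. No other vertex is a cut vertex either.

B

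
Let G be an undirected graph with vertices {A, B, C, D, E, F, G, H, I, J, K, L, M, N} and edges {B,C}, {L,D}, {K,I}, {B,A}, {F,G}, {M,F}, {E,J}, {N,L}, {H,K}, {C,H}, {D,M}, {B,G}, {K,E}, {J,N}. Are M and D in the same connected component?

Yes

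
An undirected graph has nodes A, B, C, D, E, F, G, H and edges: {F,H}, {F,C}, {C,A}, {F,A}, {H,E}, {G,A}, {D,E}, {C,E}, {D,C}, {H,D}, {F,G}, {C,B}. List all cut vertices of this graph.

C

Removing C increases the component count from 1 to 2, so C is a cut vertex.
By contrast removing D leaves 1 component; it is not a cut vertex. No other vertex is a cut vertex either.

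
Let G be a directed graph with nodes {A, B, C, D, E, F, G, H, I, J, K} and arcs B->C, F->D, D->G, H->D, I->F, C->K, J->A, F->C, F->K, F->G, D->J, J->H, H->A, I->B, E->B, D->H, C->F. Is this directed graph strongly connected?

No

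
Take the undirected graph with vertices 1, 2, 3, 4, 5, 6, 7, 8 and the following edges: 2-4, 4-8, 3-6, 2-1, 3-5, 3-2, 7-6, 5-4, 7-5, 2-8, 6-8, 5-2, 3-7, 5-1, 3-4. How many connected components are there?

1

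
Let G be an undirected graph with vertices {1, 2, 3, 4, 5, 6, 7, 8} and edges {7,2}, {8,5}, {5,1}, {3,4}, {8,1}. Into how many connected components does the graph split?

4

6 is isolated — a component by itself.
Starting from 3 we can reach 3, 4. That is one component of size 2.
Starting from 2 we can reach 2, 7. That is one component of size 2.
Starting from 1 we can reach 1, 5, 8. That is one component of size 3.
Total: 4 components.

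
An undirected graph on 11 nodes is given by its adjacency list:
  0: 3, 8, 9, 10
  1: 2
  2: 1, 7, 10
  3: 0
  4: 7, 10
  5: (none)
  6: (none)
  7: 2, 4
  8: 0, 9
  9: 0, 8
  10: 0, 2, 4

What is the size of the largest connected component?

9

6 is isolated — a component by itself.
5 is isolated — a component by itself.
Starting from 0 we can reach 0, 1, 2, 3, 4, 7, 8, 9, 10. That is one component of size 9.
The largest has 9 vertices.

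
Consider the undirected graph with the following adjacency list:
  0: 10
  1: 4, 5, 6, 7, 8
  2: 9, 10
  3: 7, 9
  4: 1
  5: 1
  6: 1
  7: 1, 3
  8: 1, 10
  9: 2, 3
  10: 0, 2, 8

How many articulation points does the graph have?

Removing 1 increases the component count from 1 to 4, so 1 is a cut vertex.
Removing 10 increases the component count from 1 to 2, so 10 is a cut vertex.
By contrast removing 6 leaves 1 component; it is not a cut vertex. No other vertex is a cut vertex either.

2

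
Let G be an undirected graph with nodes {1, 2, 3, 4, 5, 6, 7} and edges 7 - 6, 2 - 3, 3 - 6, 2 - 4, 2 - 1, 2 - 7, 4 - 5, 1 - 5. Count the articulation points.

1

Removing 2 increases the component count from 1 to 2, so 2 is a cut vertex.
By contrast removing 1 leaves 1 component; it is not a cut vertex. No other vertex is a cut vertex either.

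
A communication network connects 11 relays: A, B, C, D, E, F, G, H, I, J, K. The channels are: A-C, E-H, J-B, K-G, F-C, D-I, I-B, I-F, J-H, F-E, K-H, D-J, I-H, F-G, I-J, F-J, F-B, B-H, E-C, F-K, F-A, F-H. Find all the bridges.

none

The edges on the cycle F-E-H-K-F are not bridges since each lies on that cycle.
Every edge lies on some cycle, so there are no bridges.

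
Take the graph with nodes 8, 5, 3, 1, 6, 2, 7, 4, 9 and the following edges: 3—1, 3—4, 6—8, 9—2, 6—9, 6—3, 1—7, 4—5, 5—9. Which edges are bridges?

1-3, 1-7, 2-9, 6-8

The edges on the cycle 6-3-4-5-9-6 are not bridges since each lies on that cycle.
But removing 9—2 disconnects 9 from 2; removing 3—1 disconnects 3 from 1; removing 6—8 disconnects 6 from 8; removing 7—1 disconnects 7 from 1 — these are bridges.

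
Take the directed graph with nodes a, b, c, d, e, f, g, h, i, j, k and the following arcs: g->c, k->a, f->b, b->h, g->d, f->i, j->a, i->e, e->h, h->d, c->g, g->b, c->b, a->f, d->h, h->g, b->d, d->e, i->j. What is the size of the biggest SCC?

{b, c, d, e, g, h} are all mutually reachable — one SCC of size 6.
{a, f, i, j} are all mutually reachable — one SCC of size 4.
{k} is an SCC by itself.
The largest has 6 vertices.

6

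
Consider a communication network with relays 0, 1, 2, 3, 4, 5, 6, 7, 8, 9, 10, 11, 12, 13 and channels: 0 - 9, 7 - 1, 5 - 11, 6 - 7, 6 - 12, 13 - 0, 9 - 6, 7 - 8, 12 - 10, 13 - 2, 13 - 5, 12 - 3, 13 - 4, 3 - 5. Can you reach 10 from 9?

Yes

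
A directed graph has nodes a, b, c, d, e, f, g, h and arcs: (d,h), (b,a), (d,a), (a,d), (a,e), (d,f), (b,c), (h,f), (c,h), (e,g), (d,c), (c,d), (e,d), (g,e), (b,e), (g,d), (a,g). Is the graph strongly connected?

No

There is no directed path from c to b, so the graph is not strongly connected.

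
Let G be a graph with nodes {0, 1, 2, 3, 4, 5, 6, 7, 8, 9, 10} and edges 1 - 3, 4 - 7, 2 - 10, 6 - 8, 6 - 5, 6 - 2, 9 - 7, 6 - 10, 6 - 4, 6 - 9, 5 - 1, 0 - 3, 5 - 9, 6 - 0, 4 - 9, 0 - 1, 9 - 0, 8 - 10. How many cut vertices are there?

Removing 6 increases the component count from 1 to 2, so 6 is a cut vertex.
By contrast removing 2 leaves 1 component; it is not a cut vertex. No other vertex is a cut vertex either.

1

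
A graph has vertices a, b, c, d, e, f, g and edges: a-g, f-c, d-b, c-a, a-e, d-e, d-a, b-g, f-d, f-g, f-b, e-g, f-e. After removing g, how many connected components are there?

With g gone, the remaining components are: {a, b, c, d, e, f}.
That is 1 component.

1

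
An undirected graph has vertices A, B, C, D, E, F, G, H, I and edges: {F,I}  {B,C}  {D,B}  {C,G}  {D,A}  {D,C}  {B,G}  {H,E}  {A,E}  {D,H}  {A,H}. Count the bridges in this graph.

The edges on the cycle D-B-G-C-D are not bridges since each lies on that cycle.
But removing I-F disconnects I from F — this is a bridge.

1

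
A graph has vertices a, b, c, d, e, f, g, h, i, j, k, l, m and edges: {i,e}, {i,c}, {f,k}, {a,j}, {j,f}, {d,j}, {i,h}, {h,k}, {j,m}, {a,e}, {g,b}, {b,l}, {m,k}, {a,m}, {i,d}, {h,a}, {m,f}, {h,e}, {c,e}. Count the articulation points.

1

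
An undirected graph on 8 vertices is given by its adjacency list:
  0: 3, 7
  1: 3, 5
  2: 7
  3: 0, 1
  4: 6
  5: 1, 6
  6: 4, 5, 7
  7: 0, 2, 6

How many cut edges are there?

2

The edges on the cycle 0-3-1-5-6-7-0 are not bridges since each lies on that cycle.
But removing 7-2 disconnects 7 from 2; removing 6-4 disconnects 6 from 4 — these are bridges.
That makes 2 bridges.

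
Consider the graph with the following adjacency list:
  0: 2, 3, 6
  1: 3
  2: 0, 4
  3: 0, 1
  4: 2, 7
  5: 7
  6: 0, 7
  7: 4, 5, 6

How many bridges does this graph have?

The edges on the cycle 0-2-4-7-6-0 are not bridges since each lies on that cycle.
But removing 3-1 disconnects 3 from 1; removing 0-3 disconnects 0 from 3; removing 7-5 disconnects 7 from 5 — these are bridges.
That makes 3 bridges.

3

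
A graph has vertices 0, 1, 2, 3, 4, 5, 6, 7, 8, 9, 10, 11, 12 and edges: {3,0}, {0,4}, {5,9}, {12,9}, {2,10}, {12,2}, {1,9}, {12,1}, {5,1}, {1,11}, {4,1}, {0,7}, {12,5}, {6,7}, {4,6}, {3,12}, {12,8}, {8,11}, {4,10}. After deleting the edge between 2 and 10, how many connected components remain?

1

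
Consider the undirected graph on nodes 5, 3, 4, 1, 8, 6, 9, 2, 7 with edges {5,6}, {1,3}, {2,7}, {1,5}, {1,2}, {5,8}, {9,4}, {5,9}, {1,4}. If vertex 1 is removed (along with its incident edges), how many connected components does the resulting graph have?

3

With 1 gone, the remaining components are: {3}; {2, 7}; {4, 5, 6, 8, 9}.
That is 3 components.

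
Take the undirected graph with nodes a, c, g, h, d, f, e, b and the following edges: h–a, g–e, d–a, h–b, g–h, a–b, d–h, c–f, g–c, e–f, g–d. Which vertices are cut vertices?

g

Removing g increases the component count from 1 to 2, so g is a cut vertex.
By contrast removing a leaves 1 component; it is not a cut vertex. No other vertex is a cut vertex either.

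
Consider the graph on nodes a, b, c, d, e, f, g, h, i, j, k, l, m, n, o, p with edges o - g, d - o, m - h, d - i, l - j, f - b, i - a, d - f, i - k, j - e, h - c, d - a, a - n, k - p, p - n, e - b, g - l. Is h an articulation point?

Deleting h raises the number of components from 2 to 3, so h is a cut vertex.

Yes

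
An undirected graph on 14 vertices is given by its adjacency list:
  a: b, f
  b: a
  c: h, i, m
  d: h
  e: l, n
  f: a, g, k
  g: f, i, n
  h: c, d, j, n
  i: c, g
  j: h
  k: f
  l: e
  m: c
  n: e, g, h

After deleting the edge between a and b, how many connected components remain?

Before removal there is 1 component.
a-b is a bridge — removing it separates a's side from b's side.
After removal: 2 components.

2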